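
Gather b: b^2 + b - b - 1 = b^2 - 1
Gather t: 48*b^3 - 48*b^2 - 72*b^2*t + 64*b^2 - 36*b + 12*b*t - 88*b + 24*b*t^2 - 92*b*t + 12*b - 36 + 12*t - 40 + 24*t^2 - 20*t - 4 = 48*b^3 + 16*b^2 - 112*b + t^2*(24*b + 24) + t*(-72*b^2 - 80*b - 8) - 80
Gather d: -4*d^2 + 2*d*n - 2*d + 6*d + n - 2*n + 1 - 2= -4*d^2 + d*(2*n + 4) - n - 1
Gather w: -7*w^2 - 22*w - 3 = -7*w^2 - 22*w - 3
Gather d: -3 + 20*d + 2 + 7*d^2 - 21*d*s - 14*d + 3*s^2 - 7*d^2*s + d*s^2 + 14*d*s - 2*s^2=d^2*(7 - 7*s) + d*(s^2 - 7*s + 6) + s^2 - 1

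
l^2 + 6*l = l*(l + 6)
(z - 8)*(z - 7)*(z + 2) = z^3 - 13*z^2 + 26*z + 112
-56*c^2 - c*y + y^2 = (-8*c + y)*(7*c + y)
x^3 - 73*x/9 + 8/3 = (x - 8/3)*(x - 1/3)*(x + 3)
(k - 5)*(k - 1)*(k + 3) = k^3 - 3*k^2 - 13*k + 15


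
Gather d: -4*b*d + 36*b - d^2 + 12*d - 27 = 36*b - d^2 + d*(12 - 4*b) - 27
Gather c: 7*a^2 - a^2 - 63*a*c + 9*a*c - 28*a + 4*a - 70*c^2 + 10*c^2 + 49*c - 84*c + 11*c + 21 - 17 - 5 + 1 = 6*a^2 - 24*a - 60*c^2 + c*(-54*a - 24)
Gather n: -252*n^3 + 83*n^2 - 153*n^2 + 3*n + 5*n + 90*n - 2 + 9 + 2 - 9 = -252*n^3 - 70*n^2 + 98*n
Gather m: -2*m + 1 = 1 - 2*m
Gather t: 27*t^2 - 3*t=27*t^2 - 3*t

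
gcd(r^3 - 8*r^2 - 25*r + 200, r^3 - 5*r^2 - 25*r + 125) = r^2 - 25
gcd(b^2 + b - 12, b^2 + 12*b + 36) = 1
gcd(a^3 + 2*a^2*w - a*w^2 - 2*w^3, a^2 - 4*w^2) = a + 2*w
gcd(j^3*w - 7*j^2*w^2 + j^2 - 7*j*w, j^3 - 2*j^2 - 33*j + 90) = 1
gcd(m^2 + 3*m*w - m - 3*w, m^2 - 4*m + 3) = m - 1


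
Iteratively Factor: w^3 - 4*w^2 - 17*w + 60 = (w + 4)*(w^2 - 8*w + 15) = (w - 3)*(w + 4)*(w - 5)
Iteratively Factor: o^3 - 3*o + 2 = (o - 1)*(o^2 + o - 2) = (o - 1)*(o + 2)*(o - 1)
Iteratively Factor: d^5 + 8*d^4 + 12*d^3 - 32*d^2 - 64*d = (d - 2)*(d^4 + 10*d^3 + 32*d^2 + 32*d) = d*(d - 2)*(d^3 + 10*d^2 + 32*d + 32) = d*(d - 2)*(d + 4)*(d^2 + 6*d + 8) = d*(d - 2)*(d + 2)*(d + 4)*(d + 4)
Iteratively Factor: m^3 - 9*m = (m + 3)*(m^2 - 3*m) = m*(m + 3)*(m - 3)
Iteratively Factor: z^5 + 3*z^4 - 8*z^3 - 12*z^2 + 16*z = (z)*(z^4 + 3*z^3 - 8*z^2 - 12*z + 16) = z*(z + 2)*(z^3 + z^2 - 10*z + 8) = z*(z - 2)*(z + 2)*(z^2 + 3*z - 4) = z*(z - 2)*(z + 2)*(z + 4)*(z - 1)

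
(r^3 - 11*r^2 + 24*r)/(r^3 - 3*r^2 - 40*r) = (r - 3)/(r + 5)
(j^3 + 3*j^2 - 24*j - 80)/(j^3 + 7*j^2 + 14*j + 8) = (j^2 - j - 20)/(j^2 + 3*j + 2)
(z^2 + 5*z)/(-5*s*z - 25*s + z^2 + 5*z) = z/(-5*s + z)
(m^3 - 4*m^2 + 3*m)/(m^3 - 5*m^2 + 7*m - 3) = m/(m - 1)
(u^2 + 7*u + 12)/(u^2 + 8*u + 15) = (u + 4)/(u + 5)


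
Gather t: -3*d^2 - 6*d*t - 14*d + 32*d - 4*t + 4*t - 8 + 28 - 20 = -3*d^2 - 6*d*t + 18*d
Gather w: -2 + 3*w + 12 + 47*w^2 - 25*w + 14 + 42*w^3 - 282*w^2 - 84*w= 42*w^3 - 235*w^2 - 106*w + 24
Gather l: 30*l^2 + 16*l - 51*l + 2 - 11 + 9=30*l^2 - 35*l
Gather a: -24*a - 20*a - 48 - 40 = -44*a - 88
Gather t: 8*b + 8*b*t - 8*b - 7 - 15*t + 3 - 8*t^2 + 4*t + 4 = -8*t^2 + t*(8*b - 11)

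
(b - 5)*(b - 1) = b^2 - 6*b + 5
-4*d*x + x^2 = x*(-4*d + x)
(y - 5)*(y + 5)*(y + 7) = y^3 + 7*y^2 - 25*y - 175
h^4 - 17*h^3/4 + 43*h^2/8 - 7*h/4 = h*(h - 2)*(h - 7/4)*(h - 1/2)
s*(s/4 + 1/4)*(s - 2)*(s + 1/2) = s^4/4 - s^3/8 - 5*s^2/8 - s/4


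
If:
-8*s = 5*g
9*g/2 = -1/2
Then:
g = -1/9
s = 5/72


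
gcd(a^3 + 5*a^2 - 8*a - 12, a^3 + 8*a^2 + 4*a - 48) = a^2 + 4*a - 12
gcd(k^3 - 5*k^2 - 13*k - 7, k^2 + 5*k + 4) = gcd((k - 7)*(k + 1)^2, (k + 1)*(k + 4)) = k + 1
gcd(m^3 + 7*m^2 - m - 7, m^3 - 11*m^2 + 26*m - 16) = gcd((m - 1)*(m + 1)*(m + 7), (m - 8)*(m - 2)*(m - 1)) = m - 1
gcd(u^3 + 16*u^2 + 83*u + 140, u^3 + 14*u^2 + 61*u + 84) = u^2 + 11*u + 28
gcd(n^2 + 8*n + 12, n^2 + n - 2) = n + 2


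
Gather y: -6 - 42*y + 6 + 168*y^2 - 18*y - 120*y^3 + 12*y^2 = -120*y^3 + 180*y^2 - 60*y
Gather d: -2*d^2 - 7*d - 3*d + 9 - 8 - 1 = -2*d^2 - 10*d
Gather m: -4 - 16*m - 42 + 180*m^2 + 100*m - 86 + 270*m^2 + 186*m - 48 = 450*m^2 + 270*m - 180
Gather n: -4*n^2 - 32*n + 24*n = -4*n^2 - 8*n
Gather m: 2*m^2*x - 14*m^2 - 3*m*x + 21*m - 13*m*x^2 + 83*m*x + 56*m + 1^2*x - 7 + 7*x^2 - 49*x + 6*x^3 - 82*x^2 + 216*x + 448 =m^2*(2*x - 14) + m*(-13*x^2 + 80*x + 77) + 6*x^3 - 75*x^2 + 168*x + 441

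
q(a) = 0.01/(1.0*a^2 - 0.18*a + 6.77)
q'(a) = 0.01*(0.18 - 2.0*a)/(1.0*a^2 - 0.18*a + 6.77)^2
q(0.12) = 0.00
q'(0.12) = -0.00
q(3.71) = 0.00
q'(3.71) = -0.00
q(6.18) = 0.00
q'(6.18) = -0.00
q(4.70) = 0.00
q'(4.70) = -0.00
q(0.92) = 0.00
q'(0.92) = -0.00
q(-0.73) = 0.00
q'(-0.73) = 0.00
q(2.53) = 0.00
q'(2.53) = -0.00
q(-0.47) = 0.00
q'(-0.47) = 0.00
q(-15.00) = 0.00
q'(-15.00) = 0.00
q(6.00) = 0.00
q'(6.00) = -0.00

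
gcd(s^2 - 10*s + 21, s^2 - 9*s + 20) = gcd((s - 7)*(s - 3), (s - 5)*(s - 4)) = 1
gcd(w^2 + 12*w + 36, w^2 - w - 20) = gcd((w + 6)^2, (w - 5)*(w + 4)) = 1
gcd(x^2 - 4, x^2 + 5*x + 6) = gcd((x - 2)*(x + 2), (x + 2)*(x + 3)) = x + 2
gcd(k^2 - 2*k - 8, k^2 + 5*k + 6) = k + 2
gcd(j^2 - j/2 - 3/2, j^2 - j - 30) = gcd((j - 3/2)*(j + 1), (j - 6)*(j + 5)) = 1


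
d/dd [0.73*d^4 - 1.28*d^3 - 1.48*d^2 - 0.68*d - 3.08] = 2.92*d^3 - 3.84*d^2 - 2.96*d - 0.68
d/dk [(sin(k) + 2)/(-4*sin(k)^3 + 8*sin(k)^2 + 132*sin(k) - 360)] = (sin(k)^3 + 2*sin(k)^2 - 4*sin(k) - 78)*cos(k)/(2*(sin(k)^3 - 2*sin(k)^2 - 33*sin(k) + 90)^2)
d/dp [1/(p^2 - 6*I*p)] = 2*(-p + 3*I)/(p^2*(p - 6*I)^2)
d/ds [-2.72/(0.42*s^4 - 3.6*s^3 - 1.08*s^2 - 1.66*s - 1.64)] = (4.5696*s^3 - 29.376*s^2 - 5.8752*s - 4.5152)/(-0.42*s^4 + 3.6*s^3 + 1.08*s^2 + 1.66*s + 1.64)^2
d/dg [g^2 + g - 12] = 2*g + 1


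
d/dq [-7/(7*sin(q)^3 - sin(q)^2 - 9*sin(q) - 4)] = 7*(21*sin(q)^2 - 2*sin(q) - 9)*cos(q)/(-7*sin(q)^3 + sin(q)^2 + 9*sin(q) + 4)^2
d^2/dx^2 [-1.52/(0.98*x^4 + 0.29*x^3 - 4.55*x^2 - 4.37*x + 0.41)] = ((17.8752*x^2 + 2.6448*x - 13.832)*(0.98*x^4 + 0.29*x^3 - 4.55*x^2 - 4.37*x + 0.41) - 1.52*(3.92*x^3 + 0.87*x^2 - 9.1*x - 4.37)*(7.84*x^3 + 1.74*x^2 - 18.2*x - 8.74))/(0.98*x^4 + 0.29*x^3 - 4.55*x^2 - 4.37*x + 0.41)^3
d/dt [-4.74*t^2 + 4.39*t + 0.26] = 4.39 - 9.48*t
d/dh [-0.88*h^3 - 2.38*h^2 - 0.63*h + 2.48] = -2.64*h^2 - 4.76*h - 0.63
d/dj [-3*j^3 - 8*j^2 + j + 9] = -9*j^2 - 16*j + 1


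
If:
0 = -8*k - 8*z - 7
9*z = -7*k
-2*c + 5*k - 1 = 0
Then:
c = -331/32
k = -63/16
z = 49/16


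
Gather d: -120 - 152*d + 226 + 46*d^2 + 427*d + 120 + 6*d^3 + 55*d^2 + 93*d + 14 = 6*d^3 + 101*d^2 + 368*d + 240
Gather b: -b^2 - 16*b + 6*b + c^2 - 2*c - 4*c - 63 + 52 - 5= -b^2 - 10*b + c^2 - 6*c - 16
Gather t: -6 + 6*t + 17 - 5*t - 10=t + 1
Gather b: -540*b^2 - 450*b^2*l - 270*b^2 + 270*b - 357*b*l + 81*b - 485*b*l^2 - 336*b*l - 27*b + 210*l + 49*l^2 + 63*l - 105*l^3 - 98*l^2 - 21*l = b^2*(-450*l - 810) + b*(-485*l^2 - 693*l + 324) - 105*l^3 - 49*l^2 + 252*l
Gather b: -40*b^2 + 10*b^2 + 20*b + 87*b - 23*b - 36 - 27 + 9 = -30*b^2 + 84*b - 54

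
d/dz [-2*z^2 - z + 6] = -4*z - 1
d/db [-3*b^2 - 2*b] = -6*b - 2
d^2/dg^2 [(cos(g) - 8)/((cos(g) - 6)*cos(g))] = (26*sin(g)^4/cos(g)^3 + sin(g)^2 - 143 + 292/cos(g) + 288/cos(g)^2 - 602/cos(g)^3)/(cos(g) - 6)^3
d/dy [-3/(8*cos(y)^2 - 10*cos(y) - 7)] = 6*(5 - 8*cos(y))*sin(y)/(-8*cos(y)^2 + 10*cos(y) + 7)^2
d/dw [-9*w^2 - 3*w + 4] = -18*w - 3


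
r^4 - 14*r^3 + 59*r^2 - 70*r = r*(r - 7)*(r - 5)*(r - 2)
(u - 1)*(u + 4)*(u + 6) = u^3 + 9*u^2 + 14*u - 24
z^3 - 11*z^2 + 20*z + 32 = (z - 8)*(z - 4)*(z + 1)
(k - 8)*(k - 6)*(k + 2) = k^3 - 12*k^2 + 20*k + 96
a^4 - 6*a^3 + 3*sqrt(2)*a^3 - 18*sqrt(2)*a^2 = a^2*(a - 6)*(a + 3*sqrt(2))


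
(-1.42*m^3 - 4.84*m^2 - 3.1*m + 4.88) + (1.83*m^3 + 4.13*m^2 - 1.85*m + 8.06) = 0.41*m^3 - 0.71*m^2 - 4.95*m + 12.94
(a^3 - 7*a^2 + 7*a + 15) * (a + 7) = a^4 - 42*a^2 + 64*a + 105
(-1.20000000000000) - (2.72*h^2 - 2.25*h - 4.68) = -2.72*h^2 + 2.25*h + 3.48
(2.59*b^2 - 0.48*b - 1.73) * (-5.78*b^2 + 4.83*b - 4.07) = -14.9702*b^4 + 15.2841*b^3 - 2.8603*b^2 - 6.4023*b + 7.0411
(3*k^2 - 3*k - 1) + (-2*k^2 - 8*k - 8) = k^2 - 11*k - 9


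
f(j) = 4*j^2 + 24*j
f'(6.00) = 72.00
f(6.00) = 288.00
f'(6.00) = 72.00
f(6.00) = 288.00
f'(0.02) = 24.16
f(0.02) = 0.48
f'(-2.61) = 3.12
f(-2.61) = -35.39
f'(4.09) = 56.72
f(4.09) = 165.07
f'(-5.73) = -21.84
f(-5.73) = -6.19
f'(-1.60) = 11.20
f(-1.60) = -28.16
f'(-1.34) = 13.28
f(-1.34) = -24.98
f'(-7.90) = -39.20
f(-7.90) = 60.04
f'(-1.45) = 12.40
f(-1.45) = -26.39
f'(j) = 8*j + 24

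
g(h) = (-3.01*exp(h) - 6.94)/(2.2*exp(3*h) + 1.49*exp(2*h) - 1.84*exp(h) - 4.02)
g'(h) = (-3.01*exp(h) - 6.94)*(-6.6*exp(3*h) - 2.98*exp(2*h) + 1.84*exp(h))/(2.2*exp(3*h) + 1.49*exp(2*h) - 1.84*exp(h) - 4.02)^2 - 3.01*exp(h)/(2.2*exp(3*h) + 1.49*exp(2*h) - 1.84*exp(h) - 4.02)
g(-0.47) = 2.18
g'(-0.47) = 1.34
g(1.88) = -0.04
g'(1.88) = 0.09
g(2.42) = -0.01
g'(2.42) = 0.03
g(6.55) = -0.00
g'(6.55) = 0.00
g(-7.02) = 1.73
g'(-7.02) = -0.00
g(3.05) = -0.00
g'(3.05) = 0.01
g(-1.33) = 1.77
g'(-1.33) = 0.12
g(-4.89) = 1.73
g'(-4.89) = -0.00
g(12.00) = 0.00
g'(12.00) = 0.00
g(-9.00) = 1.73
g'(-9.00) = 0.00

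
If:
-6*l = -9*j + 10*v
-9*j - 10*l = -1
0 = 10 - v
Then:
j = 503/72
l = -99/16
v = 10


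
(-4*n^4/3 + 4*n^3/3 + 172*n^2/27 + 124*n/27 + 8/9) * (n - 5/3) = -4*n^5/3 + 32*n^4/9 + 112*n^3/27 - 488*n^2/81 - 548*n/81 - 40/27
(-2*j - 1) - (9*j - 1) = -11*j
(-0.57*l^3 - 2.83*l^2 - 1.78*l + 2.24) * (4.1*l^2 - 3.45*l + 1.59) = -2.337*l^5 - 9.6365*l^4 + 1.5592*l^3 + 10.8253*l^2 - 10.5582*l + 3.5616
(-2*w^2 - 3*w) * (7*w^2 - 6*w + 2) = -14*w^4 - 9*w^3 + 14*w^2 - 6*w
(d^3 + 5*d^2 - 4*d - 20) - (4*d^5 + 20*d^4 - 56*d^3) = -4*d^5 - 20*d^4 + 57*d^3 + 5*d^2 - 4*d - 20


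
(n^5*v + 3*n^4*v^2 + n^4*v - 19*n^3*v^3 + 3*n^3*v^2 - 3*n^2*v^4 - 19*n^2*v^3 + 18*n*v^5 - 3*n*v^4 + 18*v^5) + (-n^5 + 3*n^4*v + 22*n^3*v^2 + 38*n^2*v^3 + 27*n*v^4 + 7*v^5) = n^5*v - n^5 + 3*n^4*v^2 + 4*n^4*v - 19*n^3*v^3 + 25*n^3*v^2 - 3*n^2*v^4 + 19*n^2*v^3 + 18*n*v^5 + 24*n*v^4 + 25*v^5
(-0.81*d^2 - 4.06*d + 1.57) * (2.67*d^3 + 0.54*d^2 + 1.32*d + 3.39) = -2.1627*d^5 - 11.2776*d^4 + 0.9303*d^3 - 7.2573*d^2 - 11.691*d + 5.3223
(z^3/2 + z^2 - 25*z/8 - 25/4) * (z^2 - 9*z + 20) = z^5/2 - 7*z^4/2 - 17*z^3/8 + 335*z^2/8 - 25*z/4 - 125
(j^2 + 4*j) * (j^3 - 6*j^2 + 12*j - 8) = j^5 - 2*j^4 - 12*j^3 + 40*j^2 - 32*j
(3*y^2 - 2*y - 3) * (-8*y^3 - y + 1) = -24*y^5 + 16*y^4 + 21*y^3 + 5*y^2 + y - 3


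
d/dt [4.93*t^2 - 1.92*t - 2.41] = 9.86*t - 1.92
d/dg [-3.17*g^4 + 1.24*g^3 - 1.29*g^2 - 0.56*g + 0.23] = -12.68*g^3 + 3.72*g^2 - 2.58*g - 0.56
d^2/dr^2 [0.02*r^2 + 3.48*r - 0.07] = 0.0400000000000000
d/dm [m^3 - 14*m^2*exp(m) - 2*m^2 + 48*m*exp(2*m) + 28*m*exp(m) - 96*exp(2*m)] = -14*m^2*exp(m) + 3*m^2 + 96*m*exp(2*m) - 4*m - 144*exp(2*m) + 28*exp(m)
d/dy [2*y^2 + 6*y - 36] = 4*y + 6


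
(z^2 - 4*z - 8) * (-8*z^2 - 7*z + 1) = -8*z^4 + 25*z^3 + 93*z^2 + 52*z - 8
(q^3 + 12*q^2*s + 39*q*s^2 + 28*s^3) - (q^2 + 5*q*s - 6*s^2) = q^3 + 12*q^2*s - q^2 + 39*q*s^2 - 5*q*s + 28*s^3 + 6*s^2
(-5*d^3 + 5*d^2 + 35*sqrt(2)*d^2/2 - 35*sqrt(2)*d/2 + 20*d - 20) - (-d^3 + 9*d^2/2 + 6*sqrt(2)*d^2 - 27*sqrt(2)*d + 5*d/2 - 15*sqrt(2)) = -4*d^3 + d^2/2 + 23*sqrt(2)*d^2/2 + 19*sqrt(2)*d/2 + 35*d/2 - 20 + 15*sqrt(2)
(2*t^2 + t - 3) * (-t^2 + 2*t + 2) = -2*t^4 + 3*t^3 + 9*t^2 - 4*t - 6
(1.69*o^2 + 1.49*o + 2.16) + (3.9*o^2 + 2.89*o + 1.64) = 5.59*o^2 + 4.38*o + 3.8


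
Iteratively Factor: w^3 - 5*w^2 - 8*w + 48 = (w - 4)*(w^2 - w - 12) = (w - 4)*(w + 3)*(w - 4)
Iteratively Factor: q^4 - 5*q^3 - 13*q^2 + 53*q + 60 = (q + 1)*(q^3 - 6*q^2 - 7*q + 60) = (q - 5)*(q + 1)*(q^2 - q - 12) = (q - 5)*(q + 1)*(q + 3)*(q - 4)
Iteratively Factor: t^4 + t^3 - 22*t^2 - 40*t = (t + 4)*(t^3 - 3*t^2 - 10*t) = (t - 5)*(t + 4)*(t^2 + 2*t) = t*(t - 5)*(t + 4)*(t + 2)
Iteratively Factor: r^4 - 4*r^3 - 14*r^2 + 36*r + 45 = (r - 5)*(r^3 + r^2 - 9*r - 9) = (r - 5)*(r + 1)*(r^2 - 9) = (r - 5)*(r - 3)*(r + 1)*(r + 3)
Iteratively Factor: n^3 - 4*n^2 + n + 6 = (n + 1)*(n^2 - 5*n + 6) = (n - 2)*(n + 1)*(n - 3)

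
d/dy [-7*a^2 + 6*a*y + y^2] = 6*a + 2*y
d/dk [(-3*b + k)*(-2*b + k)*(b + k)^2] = 7*b^3 - 6*b^2*k - 9*b*k^2 + 4*k^3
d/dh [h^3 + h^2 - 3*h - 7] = 3*h^2 + 2*h - 3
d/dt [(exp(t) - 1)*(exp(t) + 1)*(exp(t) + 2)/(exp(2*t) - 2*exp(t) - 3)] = (exp(2*t) - 6*exp(t) - 1)*exp(t)/(exp(2*t) - 6*exp(t) + 9)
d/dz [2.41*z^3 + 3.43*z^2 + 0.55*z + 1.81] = 7.23*z^2 + 6.86*z + 0.55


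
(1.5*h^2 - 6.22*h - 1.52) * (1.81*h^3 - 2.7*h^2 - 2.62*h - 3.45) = 2.715*h^5 - 15.3082*h^4 + 10.1128*h^3 + 15.2254*h^2 + 25.4414*h + 5.244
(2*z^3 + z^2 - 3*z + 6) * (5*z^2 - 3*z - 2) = 10*z^5 - z^4 - 22*z^3 + 37*z^2 - 12*z - 12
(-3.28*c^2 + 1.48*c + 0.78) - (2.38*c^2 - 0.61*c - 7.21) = -5.66*c^2 + 2.09*c + 7.99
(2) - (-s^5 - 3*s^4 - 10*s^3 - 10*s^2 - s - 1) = s^5 + 3*s^4 + 10*s^3 + 10*s^2 + s + 3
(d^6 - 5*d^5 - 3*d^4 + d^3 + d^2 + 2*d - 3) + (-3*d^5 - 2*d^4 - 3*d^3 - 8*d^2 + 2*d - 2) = d^6 - 8*d^5 - 5*d^4 - 2*d^3 - 7*d^2 + 4*d - 5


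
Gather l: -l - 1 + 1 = -l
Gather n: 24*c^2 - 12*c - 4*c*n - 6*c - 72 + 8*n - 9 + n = 24*c^2 - 18*c + n*(9 - 4*c) - 81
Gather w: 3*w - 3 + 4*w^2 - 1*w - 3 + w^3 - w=w^3 + 4*w^2 + w - 6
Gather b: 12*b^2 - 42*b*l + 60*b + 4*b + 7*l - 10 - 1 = 12*b^2 + b*(64 - 42*l) + 7*l - 11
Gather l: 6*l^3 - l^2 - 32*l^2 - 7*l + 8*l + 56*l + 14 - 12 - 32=6*l^3 - 33*l^2 + 57*l - 30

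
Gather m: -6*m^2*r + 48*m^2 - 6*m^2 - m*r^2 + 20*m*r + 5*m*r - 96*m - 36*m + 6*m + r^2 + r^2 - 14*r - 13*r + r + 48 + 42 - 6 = m^2*(42 - 6*r) + m*(-r^2 + 25*r - 126) + 2*r^2 - 26*r + 84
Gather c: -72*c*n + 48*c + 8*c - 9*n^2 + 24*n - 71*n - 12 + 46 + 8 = c*(56 - 72*n) - 9*n^2 - 47*n + 42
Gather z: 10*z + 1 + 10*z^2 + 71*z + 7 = 10*z^2 + 81*z + 8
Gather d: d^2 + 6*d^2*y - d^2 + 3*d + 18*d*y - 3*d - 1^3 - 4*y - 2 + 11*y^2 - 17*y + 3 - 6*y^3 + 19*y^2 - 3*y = 6*d^2*y + 18*d*y - 6*y^3 + 30*y^2 - 24*y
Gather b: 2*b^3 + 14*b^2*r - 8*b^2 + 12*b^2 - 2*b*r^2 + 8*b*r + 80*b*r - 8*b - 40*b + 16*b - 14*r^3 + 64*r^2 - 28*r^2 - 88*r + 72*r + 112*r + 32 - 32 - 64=2*b^3 + b^2*(14*r + 4) + b*(-2*r^2 + 88*r - 32) - 14*r^3 + 36*r^2 + 96*r - 64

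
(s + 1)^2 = s^2 + 2*s + 1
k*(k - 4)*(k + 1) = k^3 - 3*k^2 - 4*k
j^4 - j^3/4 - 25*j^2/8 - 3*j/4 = j*(j - 2)*(j + 1/4)*(j + 3/2)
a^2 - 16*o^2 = (a - 4*o)*(a + 4*o)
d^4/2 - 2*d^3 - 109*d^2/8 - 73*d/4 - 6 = (d/2 + 1)*(d - 8)*(d + 1/2)*(d + 3/2)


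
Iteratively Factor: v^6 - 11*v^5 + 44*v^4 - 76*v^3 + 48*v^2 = (v - 3)*(v^5 - 8*v^4 + 20*v^3 - 16*v^2) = (v - 4)*(v - 3)*(v^4 - 4*v^3 + 4*v^2) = v*(v - 4)*(v - 3)*(v^3 - 4*v^2 + 4*v) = v^2*(v - 4)*(v - 3)*(v^2 - 4*v + 4) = v^2*(v - 4)*(v - 3)*(v - 2)*(v - 2)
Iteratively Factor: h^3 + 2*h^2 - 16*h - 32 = (h + 4)*(h^2 - 2*h - 8) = (h + 2)*(h + 4)*(h - 4)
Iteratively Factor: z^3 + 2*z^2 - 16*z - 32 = (z - 4)*(z^2 + 6*z + 8) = (z - 4)*(z + 2)*(z + 4)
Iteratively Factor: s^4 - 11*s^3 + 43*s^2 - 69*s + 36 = (s - 4)*(s^3 - 7*s^2 + 15*s - 9) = (s - 4)*(s - 3)*(s^2 - 4*s + 3) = (s - 4)*(s - 3)*(s - 1)*(s - 3)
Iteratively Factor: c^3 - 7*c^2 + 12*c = (c - 3)*(c^2 - 4*c) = c*(c - 3)*(c - 4)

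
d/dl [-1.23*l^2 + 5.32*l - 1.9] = 5.32 - 2.46*l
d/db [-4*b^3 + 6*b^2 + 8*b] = -12*b^2 + 12*b + 8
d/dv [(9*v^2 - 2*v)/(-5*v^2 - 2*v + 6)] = 4*(-7*v^2 + 27*v - 3)/(25*v^4 + 20*v^3 - 56*v^2 - 24*v + 36)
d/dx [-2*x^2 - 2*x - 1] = -4*x - 2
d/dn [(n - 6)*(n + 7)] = 2*n + 1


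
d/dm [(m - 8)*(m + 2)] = 2*m - 6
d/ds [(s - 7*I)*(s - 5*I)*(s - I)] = 3*s^2 - 26*I*s - 47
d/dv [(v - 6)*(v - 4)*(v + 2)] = 3*v^2 - 16*v + 4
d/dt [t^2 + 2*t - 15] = 2*t + 2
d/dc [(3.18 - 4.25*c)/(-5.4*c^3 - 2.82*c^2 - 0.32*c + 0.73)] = (-45.9*c^3 + 39.531*c^2 + 17.9352*c - 2.0849)/(29.16*c^6 + 30.456*c^5 + 11.4084*c^4 - 6.0792*c^3 - 4.0148*c^2 - 0.4672*c + 0.5329)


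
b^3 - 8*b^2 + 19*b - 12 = (b - 4)*(b - 3)*(b - 1)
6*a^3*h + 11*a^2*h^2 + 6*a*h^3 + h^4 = h*(a + h)*(2*a + h)*(3*a + h)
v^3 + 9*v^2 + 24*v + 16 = (v + 1)*(v + 4)^2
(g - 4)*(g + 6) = g^2 + 2*g - 24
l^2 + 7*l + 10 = (l + 2)*(l + 5)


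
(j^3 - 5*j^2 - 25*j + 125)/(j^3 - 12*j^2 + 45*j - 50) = (j + 5)/(j - 2)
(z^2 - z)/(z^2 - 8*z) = (z - 1)/(z - 8)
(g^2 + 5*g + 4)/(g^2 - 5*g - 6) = (g + 4)/(g - 6)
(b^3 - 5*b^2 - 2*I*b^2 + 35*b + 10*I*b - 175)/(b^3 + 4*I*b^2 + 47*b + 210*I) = (b - 5)/(b + 6*I)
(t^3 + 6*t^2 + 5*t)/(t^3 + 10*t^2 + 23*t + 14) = t*(t + 5)/(t^2 + 9*t + 14)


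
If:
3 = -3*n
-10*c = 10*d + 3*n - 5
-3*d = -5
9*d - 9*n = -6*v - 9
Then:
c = -13/15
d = 5/3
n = -1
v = -11/2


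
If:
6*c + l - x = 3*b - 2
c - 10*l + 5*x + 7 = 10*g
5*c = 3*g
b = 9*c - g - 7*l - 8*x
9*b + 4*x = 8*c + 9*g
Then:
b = 14579/6109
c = 6957/6109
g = 11595/6109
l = -3023/6109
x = 7200/6109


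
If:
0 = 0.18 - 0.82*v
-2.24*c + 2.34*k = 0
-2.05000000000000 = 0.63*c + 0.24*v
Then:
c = -3.34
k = -3.19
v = 0.22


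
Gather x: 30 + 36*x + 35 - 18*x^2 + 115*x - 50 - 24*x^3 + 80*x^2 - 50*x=-24*x^3 + 62*x^2 + 101*x + 15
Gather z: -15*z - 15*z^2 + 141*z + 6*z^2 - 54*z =-9*z^2 + 72*z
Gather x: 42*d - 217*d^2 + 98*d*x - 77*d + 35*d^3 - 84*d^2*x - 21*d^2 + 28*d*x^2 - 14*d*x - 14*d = 35*d^3 - 238*d^2 + 28*d*x^2 - 49*d + x*(-84*d^2 + 84*d)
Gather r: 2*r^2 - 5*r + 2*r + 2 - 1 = 2*r^2 - 3*r + 1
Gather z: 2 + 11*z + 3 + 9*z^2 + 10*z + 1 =9*z^2 + 21*z + 6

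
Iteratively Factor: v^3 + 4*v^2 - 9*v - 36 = (v + 4)*(v^2 - 9) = (v - 3)*(v + 4)*(v + 3)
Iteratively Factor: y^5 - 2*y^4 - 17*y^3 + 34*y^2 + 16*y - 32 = (y - 2)*(y^4 - 17*y^2 + 16) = (y - 2)*(y + 1)*(y^3 - y^2 - 16*y + 16) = (y - 2)*(y + 1)*(y + 4)*(y^2 - 5*y + 4) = (y - 2)*(y - 1)*(y + 1)*(y + 4)*(y - 4)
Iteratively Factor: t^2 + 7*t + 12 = (t + 4)*(t + 3)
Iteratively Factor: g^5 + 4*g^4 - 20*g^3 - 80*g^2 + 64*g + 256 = (g - 4)*(g^4 + 8*g^3 + 12*g^2 - 32*g - 64) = (g - 4)*(g + 4)*(g^3 + 4*g^2 - 4*g - 16) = (g - 4)*(g + 4)^2*(g^2 - 4) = (g - 4)*(g + 2)*(g + 4)^2*(g - 2)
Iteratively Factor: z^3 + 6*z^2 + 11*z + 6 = (z + 2)*(z^2 + 4*z + 3) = (z + 2)*(z + 3)*(z + 1)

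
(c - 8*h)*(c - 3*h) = c^2 - 11*c*h + 24*h^2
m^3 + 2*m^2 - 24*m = m*(m - 4)*(m + 6)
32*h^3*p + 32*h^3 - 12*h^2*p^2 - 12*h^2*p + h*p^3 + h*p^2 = (-8*h + p)*(-4*h + p)*(h*p + h)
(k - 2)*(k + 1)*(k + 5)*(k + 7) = k^4 + 11*k^3 + 21*k^2 - 59*k - 70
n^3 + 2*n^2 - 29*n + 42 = (n - 3)*(n - 2)*(n + 7)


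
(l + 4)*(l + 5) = l^2 + 9*l + 20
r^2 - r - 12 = (r - 4)*(r + 3)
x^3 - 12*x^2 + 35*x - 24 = (x - 8)*(x - 3)*(x - 1)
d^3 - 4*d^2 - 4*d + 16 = (d - 4)*(d - 2)*(d + 2)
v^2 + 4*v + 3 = (v + 1)*(v + 3)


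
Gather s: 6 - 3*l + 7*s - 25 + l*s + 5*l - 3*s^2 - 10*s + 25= 2*l - 3*s^2 + s*(l - 3) + 6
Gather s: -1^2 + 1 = 0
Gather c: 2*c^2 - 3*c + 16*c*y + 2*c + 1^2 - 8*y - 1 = 2*c^2 + c*(16*y - 1) - 8*y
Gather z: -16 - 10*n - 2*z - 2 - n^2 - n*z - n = -n^2 - 11*n + z*(-n - 2) - 18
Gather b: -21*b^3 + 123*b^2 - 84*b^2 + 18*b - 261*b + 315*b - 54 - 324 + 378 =-21*b^3 + 39*b^2 + 72*b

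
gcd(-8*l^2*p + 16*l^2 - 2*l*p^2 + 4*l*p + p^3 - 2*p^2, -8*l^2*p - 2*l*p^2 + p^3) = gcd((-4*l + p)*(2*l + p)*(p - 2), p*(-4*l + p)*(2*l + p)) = -8*l^2 - 2*l*p + p^2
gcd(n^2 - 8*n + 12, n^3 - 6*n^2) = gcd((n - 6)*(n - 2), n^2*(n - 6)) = n - 6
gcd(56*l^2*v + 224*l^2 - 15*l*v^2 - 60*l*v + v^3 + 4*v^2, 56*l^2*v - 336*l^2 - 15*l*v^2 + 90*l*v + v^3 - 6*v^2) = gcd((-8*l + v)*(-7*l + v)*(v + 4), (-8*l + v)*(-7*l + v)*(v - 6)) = 56*l^2 - 15*l*v + v^2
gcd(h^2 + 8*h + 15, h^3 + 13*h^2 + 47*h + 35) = h + 5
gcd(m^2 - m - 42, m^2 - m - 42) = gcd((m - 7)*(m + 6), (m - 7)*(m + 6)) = m^2 - m - 42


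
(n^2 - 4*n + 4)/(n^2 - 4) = (n - 2)/(n + 2)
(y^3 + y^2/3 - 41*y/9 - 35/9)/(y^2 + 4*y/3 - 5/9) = (3*y^2 - 4*y - 7)/(3*y - 1)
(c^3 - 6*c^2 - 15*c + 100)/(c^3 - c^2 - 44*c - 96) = (c^2 - 10*c + 25)/(c^2 - 5*c - 24)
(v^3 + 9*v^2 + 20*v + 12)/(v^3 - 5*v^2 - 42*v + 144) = (v^2 + 3*v + 2)/(v^2 - 11*v + 24)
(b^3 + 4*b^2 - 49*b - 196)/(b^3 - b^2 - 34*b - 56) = (b + 7)/(b + 2)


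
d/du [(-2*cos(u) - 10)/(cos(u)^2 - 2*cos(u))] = 2*(-sin(u) + 10*sin(u)/cos(u)^2 - 10*tan(u))/(cos(u) - 2)^2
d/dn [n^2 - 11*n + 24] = 2*n - 11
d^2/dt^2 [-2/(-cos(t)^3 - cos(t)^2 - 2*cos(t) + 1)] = 2*((11*cos(t) + 8*cos(2*t) + 9*cos(3*t))*(cos(t)^3 + cos(t)^2 + 2*cos(t) - 1)/4 + 2*(3*cos(t)^2 + 2*cos(t) + 2)^2*sin(t)^2)/(cos(t)^3 + cos(t)^2 + 2*cos(t) - 1)^3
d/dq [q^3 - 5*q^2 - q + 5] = 3*q^2 - 10*q - 1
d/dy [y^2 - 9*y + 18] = 2*y - 9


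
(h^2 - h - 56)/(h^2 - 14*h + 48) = (h + 7)/(h - 6)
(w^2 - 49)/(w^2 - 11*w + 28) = (w + 7)/(w - 4)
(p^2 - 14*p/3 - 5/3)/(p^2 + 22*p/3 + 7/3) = (p - 5)/(p + 7)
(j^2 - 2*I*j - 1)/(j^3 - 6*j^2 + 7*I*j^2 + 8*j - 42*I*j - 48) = (j - I)/(j^2 + j*(-6 + 8*I) - 48*I)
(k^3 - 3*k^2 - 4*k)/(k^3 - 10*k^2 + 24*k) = (k + 1)/(k - 6)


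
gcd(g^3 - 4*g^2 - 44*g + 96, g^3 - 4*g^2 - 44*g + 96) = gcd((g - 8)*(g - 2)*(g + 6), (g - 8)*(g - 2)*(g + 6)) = g^3 - 4*g^2 - 44*g + 96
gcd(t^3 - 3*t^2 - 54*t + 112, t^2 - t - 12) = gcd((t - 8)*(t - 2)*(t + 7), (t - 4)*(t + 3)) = 1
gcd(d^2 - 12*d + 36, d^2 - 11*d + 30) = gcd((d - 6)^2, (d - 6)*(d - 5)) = d - 6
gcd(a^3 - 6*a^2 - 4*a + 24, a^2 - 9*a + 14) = a - 2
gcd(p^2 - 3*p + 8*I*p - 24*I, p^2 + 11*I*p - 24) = p + 8*I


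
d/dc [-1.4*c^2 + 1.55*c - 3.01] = 1.55 - 2.8*c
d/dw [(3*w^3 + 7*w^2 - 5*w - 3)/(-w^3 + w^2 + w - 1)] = 2*(5*w^3 + 3*w^2 - 4)/(w^5 - w^4 - 2*w^3 + 2*w^2 + w - 1)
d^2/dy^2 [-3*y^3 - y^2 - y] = -18*y - 2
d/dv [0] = 0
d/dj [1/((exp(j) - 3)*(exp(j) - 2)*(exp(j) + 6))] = (-(exp(j) - 3)*(exp(j) - 2) - (exp(j) - 3)*(exp(j) + 6) - (exp(j) - 2)*(exp(j) + 6))*exp(j)/((exp(j) - 3)^2*(exp(j) - 2)^2*(exp(j) + 6)^2)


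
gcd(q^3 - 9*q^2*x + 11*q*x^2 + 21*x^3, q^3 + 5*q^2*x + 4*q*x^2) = q + x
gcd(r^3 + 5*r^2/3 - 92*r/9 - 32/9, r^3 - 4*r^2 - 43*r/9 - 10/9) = r + 1/3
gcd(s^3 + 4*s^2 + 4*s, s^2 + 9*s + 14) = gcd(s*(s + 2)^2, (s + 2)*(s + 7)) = s + 2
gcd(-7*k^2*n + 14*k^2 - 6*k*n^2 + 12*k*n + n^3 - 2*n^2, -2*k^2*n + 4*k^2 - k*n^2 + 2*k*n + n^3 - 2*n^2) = k*n - 2*k + n^2 - 2*n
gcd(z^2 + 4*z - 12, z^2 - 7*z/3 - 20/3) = 1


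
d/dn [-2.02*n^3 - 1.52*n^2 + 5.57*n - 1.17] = -6.06*n^2 - 3.04*n + 5.57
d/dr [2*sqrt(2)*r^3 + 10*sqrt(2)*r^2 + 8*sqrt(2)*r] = sqrt(2)*(6*r^2 + 20*r + 8)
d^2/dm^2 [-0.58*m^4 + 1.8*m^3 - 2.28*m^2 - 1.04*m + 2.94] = -6.96*m^2 + 10.8*m - 4.56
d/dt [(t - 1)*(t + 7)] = 2*t + 6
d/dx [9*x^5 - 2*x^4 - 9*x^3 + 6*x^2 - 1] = x*(45*x^3 - 8*x^2 - 27*x + 12)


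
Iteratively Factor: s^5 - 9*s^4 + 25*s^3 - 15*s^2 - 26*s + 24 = (s - 3)*(s^4 - 6*s^3 + 7*s^2 + 6*s - 8) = (s - 3)*(s - 1)*(s^3 - 5*s^2 + 2*s + 8) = (s - 3)*(s - 2)*(s - 1)*(s^2 - 3*s - 4) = (s - 3)*(s - 2)*(s - 1)*(s + 1)*(s - 4)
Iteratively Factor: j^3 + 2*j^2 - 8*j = (j - 2)*(j^2 + 4*j) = (j - 2)*(j + 4)*(j)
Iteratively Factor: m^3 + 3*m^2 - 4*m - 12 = (m + 2)*(m^2 + m - 6) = (m + 2)*(m + 3)*(m - 2)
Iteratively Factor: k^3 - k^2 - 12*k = (k)*(k^2 - k - 12) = k*(k - 4)*(k + 3)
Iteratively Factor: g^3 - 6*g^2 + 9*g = (g - 3)*(g^2 - 3*g) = (g - 3)^2*(g)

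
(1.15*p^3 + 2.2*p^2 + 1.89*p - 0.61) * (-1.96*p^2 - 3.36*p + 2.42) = -2.254*p^5 - 8.176*p^4 - 8.3134*p^3 + 0.1692*p^2 + 6.6234*p - 1.4762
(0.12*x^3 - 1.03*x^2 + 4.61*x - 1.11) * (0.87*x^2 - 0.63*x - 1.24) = 0.1044*x^5 - 0.9717*x^4 + 4.5108*x^3 - 2.5928*x^2 - 5.0171*x + 1.3764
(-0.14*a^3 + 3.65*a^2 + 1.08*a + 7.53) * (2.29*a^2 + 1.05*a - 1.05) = -0.3206*a^5 + 8.2115*a^4 + 6.4527*a^3 + 14.5452*a^2 + 6.7725*a - 7.9065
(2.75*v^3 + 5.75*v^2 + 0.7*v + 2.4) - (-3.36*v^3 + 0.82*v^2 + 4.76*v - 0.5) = 6.11*v^3 + 4.93*v^2 - 4.06*v + 2.9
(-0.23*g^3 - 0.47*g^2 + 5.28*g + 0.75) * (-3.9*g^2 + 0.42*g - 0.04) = 0.897*g^5 + 1.7364*g^4 - 20.7802*g^3 - 0.6886*g^2 + 0.1038*g - 0.03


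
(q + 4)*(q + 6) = q^2 + 10*q + 24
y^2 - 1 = (y - 1)*(y + 1)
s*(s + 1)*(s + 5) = s^3 + 6*s^2 + 5*s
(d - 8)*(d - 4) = d^2 - 12*d + 32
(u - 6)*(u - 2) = u^2 - 8*u + 12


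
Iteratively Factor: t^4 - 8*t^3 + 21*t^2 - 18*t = (t)*(t^3 - 8*t^2 + 21*t - 18) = t*(t - 2)*(t^2 - 6*t + 9) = t*(t - 3)*(t - 2)*(t - 3)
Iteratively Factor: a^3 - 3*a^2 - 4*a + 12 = (a - 2)*(a^2 - a - 6) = (a - 2)*(a + 2)*(a - 3)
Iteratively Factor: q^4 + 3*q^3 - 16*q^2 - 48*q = (q - 4)*(q^3 + 7*q^2 + 12*q) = (q - 4)*(q + 3)*(q^2 + 4*q) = (q - 4)*(q + 3)*(q + 4)*(q)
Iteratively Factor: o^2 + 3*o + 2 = (o + 1)*(o + 2)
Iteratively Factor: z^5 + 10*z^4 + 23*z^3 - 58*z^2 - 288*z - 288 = (z + 4)*(z^4 + 6*z^3 - z^2 - 54*z - 72) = (z + 2)*(z + 4)*(z^3 + 4*z^2 - 9*z - 36) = (z + 2)*(z + 3)*(z + 4)*(z^2 + z - 12) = (z - 3)*(z + 2)*(z + 3)*(z + 4)*(z + 4)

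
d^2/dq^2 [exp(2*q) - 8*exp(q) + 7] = 4*(exp(q) - 2)*exp(q)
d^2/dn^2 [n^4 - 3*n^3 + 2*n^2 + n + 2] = 12*n^2 - 18*n + 4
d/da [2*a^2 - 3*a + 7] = 4*a - 3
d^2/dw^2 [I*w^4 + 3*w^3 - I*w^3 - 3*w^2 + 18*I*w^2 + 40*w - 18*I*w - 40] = 12*I*w^2 + 6*w*(3 - I) - 6 + 36*I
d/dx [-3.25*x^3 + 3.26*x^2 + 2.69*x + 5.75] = -9.75*x^2 + 6.52*x + 2.69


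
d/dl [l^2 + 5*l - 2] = 2*l + 5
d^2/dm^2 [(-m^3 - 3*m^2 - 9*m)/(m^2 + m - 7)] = 28*(-m^3 - 3*m^2 - 24*m - 15)/(m^6 + 3*m^5 - 18*m^4 - 41*m^3 + 126*m^2 + 147*m - 343)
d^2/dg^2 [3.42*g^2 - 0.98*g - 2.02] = 6.84000000000000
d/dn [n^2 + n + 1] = 2*n + 1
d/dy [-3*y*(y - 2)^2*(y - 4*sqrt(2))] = 3*(y - 2)*(-y*(y - 2) - 2*y*(y - 4*sqrt(2)) + (-y + 4*sqrt(2))*(y - 2))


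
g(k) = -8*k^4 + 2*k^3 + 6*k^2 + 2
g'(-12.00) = 56016.00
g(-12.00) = -168478.00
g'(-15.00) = 109170.00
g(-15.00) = -410398.00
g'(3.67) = -1456.93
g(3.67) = -1269.62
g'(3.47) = -1223.14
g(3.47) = -1002.06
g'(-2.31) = 398.74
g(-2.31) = -218.43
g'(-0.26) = -2.15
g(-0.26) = 2.33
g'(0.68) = 0.87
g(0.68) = 3.69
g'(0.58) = 2.73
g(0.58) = 3.50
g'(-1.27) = 59.99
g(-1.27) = -13.23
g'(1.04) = -17.03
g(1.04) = 1.38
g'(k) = -32*k^3 + 6*k^2 + 12*k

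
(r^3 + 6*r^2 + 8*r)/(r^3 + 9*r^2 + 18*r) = (r^2 + 6*r + 8)/(r^2 + 9*r + 18)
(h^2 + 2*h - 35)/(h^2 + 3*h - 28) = (h - 5)/(h - 4)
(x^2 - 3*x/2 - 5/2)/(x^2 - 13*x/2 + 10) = (x + 1)/(x - 4)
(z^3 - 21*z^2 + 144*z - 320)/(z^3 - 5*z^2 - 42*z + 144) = (z^2 - 13*z + 40)/(z^2 + 3*z - 18)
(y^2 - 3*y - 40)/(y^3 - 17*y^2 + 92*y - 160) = (y + 5)/(y^2 - 9*y + 20)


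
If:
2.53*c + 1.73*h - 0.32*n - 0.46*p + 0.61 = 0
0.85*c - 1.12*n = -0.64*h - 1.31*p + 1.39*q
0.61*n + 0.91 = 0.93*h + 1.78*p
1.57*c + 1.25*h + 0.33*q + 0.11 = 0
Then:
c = 0.781773528437531*q - 0.471649749193654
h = 0.504392084987229 - 1.24590755171754*q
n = 0.367180004644213 - 0.998598044481505*q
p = 0.308735514586289*q + 0.373536608873509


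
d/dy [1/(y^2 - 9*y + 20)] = (9 - 2*y)/(y^2 - 9*y + 20)^2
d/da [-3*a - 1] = -3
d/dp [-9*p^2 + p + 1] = 1 - 18*p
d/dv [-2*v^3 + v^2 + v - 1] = -6*v^2 + 2*v + 1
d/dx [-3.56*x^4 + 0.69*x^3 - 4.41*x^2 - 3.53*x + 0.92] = -14.24*x^3 + 2.07*x^2 - 8.82*x - 3.53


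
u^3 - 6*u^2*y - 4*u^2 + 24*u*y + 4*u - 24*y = (u - 2)^2*(u - 6*y)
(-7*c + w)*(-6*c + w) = 42*c^2 - 13*c*w + w^2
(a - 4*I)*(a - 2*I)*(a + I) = a^3 - 5*I*a^2 - 2*a - 8*I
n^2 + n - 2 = (n - 1)*(n + 2)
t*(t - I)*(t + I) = t^3 + t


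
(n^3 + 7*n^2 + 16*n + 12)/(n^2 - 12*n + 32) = (n^3 + 7*n^2 + 16*n + 12)/(n^2 - 12*n + 32)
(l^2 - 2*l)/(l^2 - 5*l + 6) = l/(l - 3)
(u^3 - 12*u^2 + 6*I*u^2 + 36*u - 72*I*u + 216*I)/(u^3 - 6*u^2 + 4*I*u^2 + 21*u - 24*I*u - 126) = (u^2 + 6*u*(-1 + I) - 36*I)/(u^2 + 4*I*u + 21)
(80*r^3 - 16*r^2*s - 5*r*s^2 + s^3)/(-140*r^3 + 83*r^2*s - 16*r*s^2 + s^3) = (-4*r - s)/(7*r - s)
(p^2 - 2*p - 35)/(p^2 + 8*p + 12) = (p^2 - 2*p - 35)/(p^2 + 8*p + 12)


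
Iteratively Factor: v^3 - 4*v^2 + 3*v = (v)*(v^2 - 4*v + 3) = v*(v - 1)*(v - 3)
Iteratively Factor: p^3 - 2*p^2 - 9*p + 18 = (p - 2)*(p^2 - 9) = (p - 2)*(p + 3)*(p - 3)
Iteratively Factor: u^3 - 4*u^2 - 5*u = (u - 5)*(u^2 + u) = u*(u - 5)*(u + 1)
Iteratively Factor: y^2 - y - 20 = (y + 4)*(y - 5)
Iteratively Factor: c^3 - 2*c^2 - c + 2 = (c + 1)*(c^2 - 3*c + 2) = (c - 1)*(c + 1)*(c - 2)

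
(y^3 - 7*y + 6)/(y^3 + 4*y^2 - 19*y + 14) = (y + 3)/(y + 7)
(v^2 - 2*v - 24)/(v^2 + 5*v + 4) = (v - 6)/(v + 1)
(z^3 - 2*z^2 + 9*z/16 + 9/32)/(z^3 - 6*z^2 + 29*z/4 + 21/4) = (32*z^3 - 64*z^2 + 18*z + 9)/(8*(4*z^3 - 24*z^2 + 29*z + 21))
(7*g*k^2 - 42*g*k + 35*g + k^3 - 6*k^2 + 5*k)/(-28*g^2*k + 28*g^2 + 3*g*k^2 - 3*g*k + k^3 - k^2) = (5 - k)/(4*g - k)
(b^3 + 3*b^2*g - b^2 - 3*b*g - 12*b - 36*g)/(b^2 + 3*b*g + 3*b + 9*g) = b - 4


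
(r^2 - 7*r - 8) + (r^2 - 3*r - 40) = 2*r^2 - 10*r - 48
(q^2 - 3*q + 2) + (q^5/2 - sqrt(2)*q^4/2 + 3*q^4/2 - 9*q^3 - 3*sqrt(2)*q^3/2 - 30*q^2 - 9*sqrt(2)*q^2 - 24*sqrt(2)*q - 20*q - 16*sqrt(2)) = q^5/2 - sqrt(2)*q^4/2 + 3*q^4/2 - 9*q^3 - 3*sqrt(2)*q^3/2 - 29*q^2 - 9*sqrt(2)*q^2 - 24*sqrt(2)*q - 23*q - 16*sqrt(2) + 2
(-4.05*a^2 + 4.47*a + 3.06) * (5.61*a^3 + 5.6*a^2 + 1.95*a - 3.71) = -22.7205*a^5 + 2.3967*a^4 + 34.3011*a^3 + 40.878*a^2 - 10.6167*a - 11.3526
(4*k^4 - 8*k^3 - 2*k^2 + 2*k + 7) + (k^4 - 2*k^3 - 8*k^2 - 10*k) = 5*k^4 - 10*k^3 - 10*k^2 - 8*k + 7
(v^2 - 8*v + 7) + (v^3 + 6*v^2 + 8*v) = v^3 + 7*v^2 + 7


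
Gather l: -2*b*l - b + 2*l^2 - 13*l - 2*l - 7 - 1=-b + 2*l^2 + l*(-2*b - 15) - 8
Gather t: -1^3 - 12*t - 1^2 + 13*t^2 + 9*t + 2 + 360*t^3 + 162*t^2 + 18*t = 360*t^3 + 175*t^2 + 15*t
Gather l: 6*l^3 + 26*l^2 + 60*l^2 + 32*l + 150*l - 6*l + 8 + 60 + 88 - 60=6*l^3 + 86*l^2 + 176*l + 96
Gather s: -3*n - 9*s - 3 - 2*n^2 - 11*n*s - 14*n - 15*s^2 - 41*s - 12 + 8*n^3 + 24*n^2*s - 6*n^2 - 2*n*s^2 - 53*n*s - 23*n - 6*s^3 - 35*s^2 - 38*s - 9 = 8*n^3 - 8*n^2 - 40*n - 6*s^3 + s^2*(-2*n - 50) + s*(24*n^2 - 64*n - 88) - 24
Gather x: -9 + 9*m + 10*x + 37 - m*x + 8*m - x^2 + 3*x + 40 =17*m - x^2 + x*(13 - m) + 68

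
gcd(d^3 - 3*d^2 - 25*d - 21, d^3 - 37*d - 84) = d^2 - 4*d - 21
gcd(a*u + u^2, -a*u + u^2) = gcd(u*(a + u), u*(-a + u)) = u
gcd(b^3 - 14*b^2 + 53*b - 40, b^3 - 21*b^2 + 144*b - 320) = b^2 - 13*b + 40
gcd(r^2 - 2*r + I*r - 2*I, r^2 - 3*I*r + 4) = r + I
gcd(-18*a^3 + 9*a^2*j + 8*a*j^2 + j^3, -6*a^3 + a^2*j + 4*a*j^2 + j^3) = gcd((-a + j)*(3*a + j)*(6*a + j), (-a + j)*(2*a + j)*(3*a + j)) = 3*a^2 - 2*a*j - j^2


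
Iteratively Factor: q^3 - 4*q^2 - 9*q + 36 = (q + 3)*(q^2 - 7*q + 12) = (q - 3)*(q + 3)*(q - 4)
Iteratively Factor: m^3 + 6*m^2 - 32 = (m + 4)*(m^2 + 2*m - 8) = (m - 2)*(m + 4)*(m + 4)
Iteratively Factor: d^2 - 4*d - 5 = (d - 5)*(d + 1)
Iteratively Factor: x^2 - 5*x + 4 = (x - 4)*(x - 1)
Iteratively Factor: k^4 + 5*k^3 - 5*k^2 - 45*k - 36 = (k + 3)*(k^3 + 2*k^2 - 11*k - 12) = (k + 3)*(k + 4)*(k^2 - 2*k - 3) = (k + 1)*(k + 3)*(k + 4)*(k - 3)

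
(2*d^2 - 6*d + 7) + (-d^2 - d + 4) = d^2 - 7*d + 11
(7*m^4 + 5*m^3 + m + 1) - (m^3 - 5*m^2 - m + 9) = 7*m^4 + 4*m^3 + 5*m^2 + 2*m - 8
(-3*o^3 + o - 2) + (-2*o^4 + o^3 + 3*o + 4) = -2*o^4 - 2*o^3 + 4*o + 2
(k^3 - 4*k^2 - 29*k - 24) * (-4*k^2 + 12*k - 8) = -4*k^5 + 28*k^4 + 60*k^3 - 220*k^2 - 56*k + 192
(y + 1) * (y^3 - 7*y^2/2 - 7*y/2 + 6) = y^4 - 5*y^3/2 - 7*y^2 + 5*y/2 + 6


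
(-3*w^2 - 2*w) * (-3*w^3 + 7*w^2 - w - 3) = 9*w^5 - 15*w^4 - 11*w^3 + 11*w^2 + 6*w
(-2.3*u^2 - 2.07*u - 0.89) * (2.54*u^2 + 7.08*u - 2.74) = -5.842*u^4 - 21.5418*u^3 - 10.6142*u^2 - 0.6294*u + 2.4386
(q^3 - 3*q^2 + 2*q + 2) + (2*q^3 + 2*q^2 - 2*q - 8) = 3*q^3 - q^2 - 6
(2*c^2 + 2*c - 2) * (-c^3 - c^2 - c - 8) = -2*c^5 - 4*c^4 - 2*c^3 - 16*c^2 - 14*c + 16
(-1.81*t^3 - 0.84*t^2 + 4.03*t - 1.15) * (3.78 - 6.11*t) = 11.0591*t^4 - 1.7094*t^3 - 27.7985*t^2 + 22.2599*t - 4.347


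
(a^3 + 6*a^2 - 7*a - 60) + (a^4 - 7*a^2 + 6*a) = a^4 + a^3 - a^2 - a - 60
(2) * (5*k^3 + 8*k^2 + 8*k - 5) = 10*k^3 + 16*k^2 + 16*k - 10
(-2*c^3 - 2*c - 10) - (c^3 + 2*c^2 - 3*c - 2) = -3*c^3 - 2*c^2 + c - 8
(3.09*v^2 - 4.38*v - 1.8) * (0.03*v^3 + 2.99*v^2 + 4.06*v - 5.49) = 0.0927*v^5 + 9.1077*v^4 - 0.604800000000003*v^3 - 40.1289*v^2 + 16.7382*v + 9.882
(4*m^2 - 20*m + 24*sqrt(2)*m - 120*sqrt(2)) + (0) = 4*m^2 - 20*m + 24*sqrt(2)*m - 120*sqrt(2)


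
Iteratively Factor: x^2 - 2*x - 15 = (x - 5)*(x + 3)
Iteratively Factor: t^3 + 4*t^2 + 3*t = (t + 1)*(t^2 + 3*t) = (t + 1)*(t + 3)*(t)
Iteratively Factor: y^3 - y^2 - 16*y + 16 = (y + 4)*(y^2 - 5*y + 4) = (y - 4)*(y + 4)*(y - 1)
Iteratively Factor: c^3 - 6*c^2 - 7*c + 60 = (c + 3)*(c^2 - 9*c + 20) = (c - 5)*(c + 3)*(c - 4)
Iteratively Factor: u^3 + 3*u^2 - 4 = (u - 1)*(u^2 + 4*u + 4) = (u - 1)*(u + 2)*(u + 2)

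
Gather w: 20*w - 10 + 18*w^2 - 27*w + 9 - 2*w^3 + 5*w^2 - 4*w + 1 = -2*w^3 + 23*w^2 - 11*w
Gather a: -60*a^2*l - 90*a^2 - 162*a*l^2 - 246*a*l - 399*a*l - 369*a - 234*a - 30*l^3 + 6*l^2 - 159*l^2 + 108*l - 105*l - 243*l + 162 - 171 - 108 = a^2*(-60*l - 90) + a*(-162*l^2 - 645*l - 603) - 30*l^3 - 153*l^2 - 240*l - 117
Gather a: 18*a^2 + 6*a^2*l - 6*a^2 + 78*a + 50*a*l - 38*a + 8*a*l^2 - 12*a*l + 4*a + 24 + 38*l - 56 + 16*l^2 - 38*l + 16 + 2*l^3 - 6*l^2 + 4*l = a^2*(6*l + 12) + a*(8*l^2 + 38*l + 44) + 2*l^3 + 10*l^2 + 4*l - 16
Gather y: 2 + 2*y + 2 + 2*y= 4*y + 4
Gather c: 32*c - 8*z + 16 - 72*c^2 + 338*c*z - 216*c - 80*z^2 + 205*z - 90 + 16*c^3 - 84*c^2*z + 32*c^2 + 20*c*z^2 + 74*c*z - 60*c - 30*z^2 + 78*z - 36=16*c^3 + c^2*(-84*z - 40) + c*(20*z^2 + 412*z - 244) - 110*z^2 + 275*z - 110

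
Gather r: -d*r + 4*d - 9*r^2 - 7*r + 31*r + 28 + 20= 4*d - 9*r^2 + r*(24 - d) + 48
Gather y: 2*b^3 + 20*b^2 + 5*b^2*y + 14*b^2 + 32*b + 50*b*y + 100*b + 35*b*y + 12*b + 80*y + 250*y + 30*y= 2*b^3 + 34*b^2 + 144*b + y*(5*b^2 + 85*b + 360)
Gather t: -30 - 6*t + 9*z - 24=-6*t + 9*z - 54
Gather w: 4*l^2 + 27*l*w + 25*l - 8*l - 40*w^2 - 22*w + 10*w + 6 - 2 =4*l^2 + 17*l - 40*w^2 + w*(27*l - 12) + 4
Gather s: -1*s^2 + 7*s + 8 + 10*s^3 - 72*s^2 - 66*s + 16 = 10*s^3 - 73*s^2 - 59*s + 24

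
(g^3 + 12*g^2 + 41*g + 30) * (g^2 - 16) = g^5 + 12*g^4 + 25*g^3 - 162*g^2 - 656*g - 480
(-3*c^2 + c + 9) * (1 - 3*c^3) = 9*c^5 - 3*c^4 - 27*c^3 - 3*c^2 + c + 9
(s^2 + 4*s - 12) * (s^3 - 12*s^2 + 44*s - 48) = s^5 - 8*s^4 - 16*s^3 + 272*s^2 - 720*s + 576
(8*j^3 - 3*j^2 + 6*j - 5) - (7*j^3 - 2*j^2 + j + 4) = j^3 - j^2 + 5*j - 9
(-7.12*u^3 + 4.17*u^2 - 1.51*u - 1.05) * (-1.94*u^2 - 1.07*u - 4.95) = 13.8128*u^5 - 0.4714*u^4 + 33.7115*u^3 - 16.9888*u^2 + 8.598*u + 5.1975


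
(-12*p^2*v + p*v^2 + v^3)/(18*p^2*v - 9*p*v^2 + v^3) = (-4*p - v)/(6*p - v)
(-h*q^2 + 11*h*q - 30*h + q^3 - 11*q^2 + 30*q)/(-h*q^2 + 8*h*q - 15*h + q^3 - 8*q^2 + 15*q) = (q - 6)/(q - 3)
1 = 1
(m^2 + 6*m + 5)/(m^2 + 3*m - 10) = (m + 1)/(m - 2)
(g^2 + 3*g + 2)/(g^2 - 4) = (g + 1)/(g - 2)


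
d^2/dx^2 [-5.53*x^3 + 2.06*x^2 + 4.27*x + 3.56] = 4.12 - 33.18*x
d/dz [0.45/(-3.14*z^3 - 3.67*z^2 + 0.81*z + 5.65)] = (4.239*z^2 + 3.303*z - 0.3645)/(3.14*z^3 + 3.67*z^2 - 0.81*z - 5.65)^2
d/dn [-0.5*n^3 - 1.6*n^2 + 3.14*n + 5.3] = -1.5*n^2 - 3.2*n + 3.14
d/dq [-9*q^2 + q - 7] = 1 - 18*q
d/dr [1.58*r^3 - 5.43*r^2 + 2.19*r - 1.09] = 4.74*r^2 - 10.86*r + 2.19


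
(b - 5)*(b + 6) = b^2 + b - 30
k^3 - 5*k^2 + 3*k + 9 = (k - 3)^2*(k + 1)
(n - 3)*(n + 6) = n^2 + 3*n - 18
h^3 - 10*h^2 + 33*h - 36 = (h - 4)*(h - 3)^2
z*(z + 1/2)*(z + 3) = z^3 + 7*z^2/2 + 3*z/2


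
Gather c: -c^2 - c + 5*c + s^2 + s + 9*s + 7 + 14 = -c^2 + 4*c + s^2 + 10*s + 21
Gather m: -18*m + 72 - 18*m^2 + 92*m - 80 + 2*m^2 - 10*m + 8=-16*m^2 + 64*m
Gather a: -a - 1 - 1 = -a - 2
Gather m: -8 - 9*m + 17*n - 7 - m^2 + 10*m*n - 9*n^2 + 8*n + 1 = -m^2 + m*(10*n - 9) - 9*n^2 + 25*n - 14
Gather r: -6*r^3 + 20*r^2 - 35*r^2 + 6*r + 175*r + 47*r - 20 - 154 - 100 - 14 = -6*r^3 - 15*r^2 + 228*r - 288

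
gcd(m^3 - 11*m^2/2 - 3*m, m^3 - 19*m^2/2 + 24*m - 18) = m - 6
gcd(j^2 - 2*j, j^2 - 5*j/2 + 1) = j - 2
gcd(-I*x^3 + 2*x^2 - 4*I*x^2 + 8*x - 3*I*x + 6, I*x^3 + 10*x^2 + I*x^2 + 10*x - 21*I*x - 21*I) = x + 1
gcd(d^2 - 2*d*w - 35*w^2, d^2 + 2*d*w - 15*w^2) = d + 5*w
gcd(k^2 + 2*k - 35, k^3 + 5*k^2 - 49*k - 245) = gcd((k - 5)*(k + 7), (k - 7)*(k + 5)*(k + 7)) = k + 7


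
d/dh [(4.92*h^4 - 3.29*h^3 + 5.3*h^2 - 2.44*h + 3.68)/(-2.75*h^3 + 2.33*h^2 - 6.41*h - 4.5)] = (-13.53*h^6 + 22.9272*h^5 - 87.7023*h^4 - 59.8022*h^3 + 46.4872*h^2 - 64.8488*h + 34.5688)/(7.5625*h^6 - 12.815*h^5 + 40.6839*h^4 - 5.1206*h^3 + 20.1181*h^2 + 57.69*h + 20.25)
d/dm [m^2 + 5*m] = 2*m + 5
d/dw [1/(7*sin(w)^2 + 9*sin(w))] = -(14*sin(w) + 9)*cos(w)/((7*sin(w) + 9)^2*sin(w)^2)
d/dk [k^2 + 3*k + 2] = 2*k + 3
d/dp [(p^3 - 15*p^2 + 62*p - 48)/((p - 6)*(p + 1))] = (p^2 + 2*p - 17)/(p^2 + 2*p + 1)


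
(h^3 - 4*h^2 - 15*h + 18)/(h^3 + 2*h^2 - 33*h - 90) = (h - 1)/(h + 5)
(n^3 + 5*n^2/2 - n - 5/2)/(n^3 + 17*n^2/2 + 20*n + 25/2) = (n - 1)/(n + 5)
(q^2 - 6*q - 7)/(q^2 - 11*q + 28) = (q + 1)/(q - 4)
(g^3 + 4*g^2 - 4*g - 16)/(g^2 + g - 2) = (g^2 + 2*g - 8)/(g - 1)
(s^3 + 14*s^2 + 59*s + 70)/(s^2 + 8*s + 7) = (s^2 + 7*s + 10)/(s + 1)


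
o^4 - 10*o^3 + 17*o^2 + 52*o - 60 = (o - 6)*(o - 5)*(o - 1)*(o + 2)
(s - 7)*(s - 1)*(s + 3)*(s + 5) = s^4 - 42*s^2 - 64*s + 105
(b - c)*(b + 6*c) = b^2 + 5*b*c - 6*c^2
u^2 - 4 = (u - 2)*(u + 2)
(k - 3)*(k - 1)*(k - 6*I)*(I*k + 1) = I*k^4 + 7*k^3 - 4*I*k^3 - 28*k^2 - 3*I*k^2 + 21*k + 24*I*k - 18*I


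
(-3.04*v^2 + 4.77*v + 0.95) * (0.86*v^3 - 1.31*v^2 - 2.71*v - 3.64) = -2.6144*v^5 + 8.0846*v^4 + 2.8067*v^3 - 3.1056*v^2 - 19.9373*v - 3.458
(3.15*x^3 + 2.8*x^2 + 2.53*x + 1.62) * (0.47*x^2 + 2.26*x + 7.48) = 1.4805*x^5 + 8.435*x^4 + 31.0791*x^3 + 27.4232*x^2 + 22.5856*x + 12.1176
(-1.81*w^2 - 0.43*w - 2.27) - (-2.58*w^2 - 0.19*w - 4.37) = 0.77*w^2 - 0.24*w + 2.1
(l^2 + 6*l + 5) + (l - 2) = l^2 + 7*l + 3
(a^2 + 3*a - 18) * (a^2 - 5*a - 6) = a^4 - 2*a^3 - 39*a^2 + 72*a + 108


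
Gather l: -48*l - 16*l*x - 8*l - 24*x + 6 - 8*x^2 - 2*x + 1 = l*(-16*x - 56) - 8*x^2 - 26*x + 7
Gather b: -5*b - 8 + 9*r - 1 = -5*b + 9*r - 9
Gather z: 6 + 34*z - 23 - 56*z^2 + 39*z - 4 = -56*z^2 + 73*z - 21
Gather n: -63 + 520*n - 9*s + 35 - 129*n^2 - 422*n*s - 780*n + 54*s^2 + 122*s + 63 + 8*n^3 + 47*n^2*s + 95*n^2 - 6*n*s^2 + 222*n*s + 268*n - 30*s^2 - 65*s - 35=8*n^3 + n^2*(47*s - 34) + n*(-6*s^2 - 200*s + 8) + 24*s^2 + 48*s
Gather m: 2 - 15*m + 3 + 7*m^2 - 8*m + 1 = 7*m^2 - 23*m + 6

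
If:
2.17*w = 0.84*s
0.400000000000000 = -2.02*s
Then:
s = -0.20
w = -0.08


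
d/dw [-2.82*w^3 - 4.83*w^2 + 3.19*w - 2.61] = -8.46*w^2 - 9.66*w + 3.19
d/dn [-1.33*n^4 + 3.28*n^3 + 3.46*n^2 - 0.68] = n*(-5.32*n^2 + 9.84*n + 6.92)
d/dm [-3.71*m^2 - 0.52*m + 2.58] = -7.42*m - 0.52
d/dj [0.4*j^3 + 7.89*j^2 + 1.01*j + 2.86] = 1.2*j^2 + 15.78*j + 1.01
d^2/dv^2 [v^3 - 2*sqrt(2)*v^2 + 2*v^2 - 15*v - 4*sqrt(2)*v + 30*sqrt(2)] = 6*v - 4*sqrt(2) + 4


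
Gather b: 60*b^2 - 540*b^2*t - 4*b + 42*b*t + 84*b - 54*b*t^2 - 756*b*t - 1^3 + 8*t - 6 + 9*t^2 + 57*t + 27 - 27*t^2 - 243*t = b^2*(60 - 540*t) + b*(-54*t^2 - 714*t + 80) - 18*t^2 - 178*t + 20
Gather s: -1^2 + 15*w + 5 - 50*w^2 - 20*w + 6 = -50*w^2 - 5*w + 10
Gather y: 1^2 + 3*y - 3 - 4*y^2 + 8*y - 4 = -4*y^2 + 11*y - 6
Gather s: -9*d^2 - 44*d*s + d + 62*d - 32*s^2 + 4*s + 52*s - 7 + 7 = -9*d^2 + 63*d - 32*s^2 + s*(56 - 44*d)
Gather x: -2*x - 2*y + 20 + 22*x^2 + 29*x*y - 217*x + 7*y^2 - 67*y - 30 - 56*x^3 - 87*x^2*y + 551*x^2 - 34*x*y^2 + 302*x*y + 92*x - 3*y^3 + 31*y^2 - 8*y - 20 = -56*x^3 + x^2*(573 - 87*y) + x*(-34*y^2 + 331*y - 127) - 3*y^3 + 38*y^2 - 77*y - 30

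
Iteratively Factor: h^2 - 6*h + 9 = (h - 3)*(h - 3)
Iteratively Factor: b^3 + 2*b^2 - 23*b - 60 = (b + 3)*(b^2 - b - 20) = (b + 3)*(b + 4)*(b - 5)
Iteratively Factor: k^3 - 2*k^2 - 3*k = (k + 1)*(k^2 - 3*k) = k*(k + 1)*(k - 3)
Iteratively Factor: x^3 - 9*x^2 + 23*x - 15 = (x - 1)*(x^2 - 8*x + 15) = (x - 5)*(x - 1)*(x - 3)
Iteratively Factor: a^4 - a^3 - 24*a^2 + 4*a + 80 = (a - 5)*(a^3 + 4*a^2 - 4*a - 16) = (a - 5)*(a - 2)*(a^2 + 6*a + 8) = (a - 5)*(a - 2)*(a + 4)*(a + 2)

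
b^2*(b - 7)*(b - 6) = b^4 - 13*b^3 + 42*b^2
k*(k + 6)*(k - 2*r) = k^3 - 2*k^2*r + 6*k^2 - 12*k*r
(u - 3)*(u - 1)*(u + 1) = u^3 - 3*u^2 - u + 3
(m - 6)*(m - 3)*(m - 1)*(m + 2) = m^4 - 8*m^3 + 7*m^2 + 36*m - 36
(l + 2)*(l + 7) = l^2 + 9*l + 14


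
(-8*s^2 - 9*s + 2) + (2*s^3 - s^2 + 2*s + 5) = 2*s^3 - 9*s^2 - 7*s + 7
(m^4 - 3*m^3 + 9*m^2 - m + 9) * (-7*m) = -7*m^5 + 21*m^4 - 63*m^3 + 7*m^2 - 63*m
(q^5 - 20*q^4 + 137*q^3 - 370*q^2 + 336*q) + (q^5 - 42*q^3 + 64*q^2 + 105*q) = 2*q^5 - 20*q^4 + 95*q^3 - 306*q^2 + 441*q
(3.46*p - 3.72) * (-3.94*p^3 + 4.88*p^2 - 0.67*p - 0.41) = -13.6324*p^4 + 31.5416*p^3 - 20.4718*p^2 + 1.0738*p + 1.5252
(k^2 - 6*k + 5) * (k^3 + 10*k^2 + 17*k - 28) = k^5 + 4*k^4 - 38*k^3 - 80*k^2 + 253*k - 140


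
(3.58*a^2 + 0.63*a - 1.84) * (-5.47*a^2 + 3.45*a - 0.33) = -19.5826*a^4 + 8.9049*a^3 + 11.0569*a^2 - 6.5559*a + 0.6072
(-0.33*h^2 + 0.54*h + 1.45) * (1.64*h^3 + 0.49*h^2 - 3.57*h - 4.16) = -0.5412*h^5 + 0.7239*h^4 + 3.8207*h^3 + 0.1555*h^2 - 7.4229*h - 6.032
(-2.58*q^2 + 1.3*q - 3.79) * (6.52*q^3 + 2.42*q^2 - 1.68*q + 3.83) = -16.8216*q^5 + 2.2324*q^4 - 17.2304*q^3 - 21.2372*q^2 + 11.3462*q - 14.5157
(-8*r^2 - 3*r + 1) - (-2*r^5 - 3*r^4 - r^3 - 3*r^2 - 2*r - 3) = 2*r^5 + 3*r^4 + r^3 - 5*r^2 - r + 4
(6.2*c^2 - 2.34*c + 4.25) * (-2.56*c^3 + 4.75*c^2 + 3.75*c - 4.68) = -15.872*c^5 + 35.4404*c^4 + 1.255*c^3 - 17.6035*c^2 + 26.8887*c - 19.89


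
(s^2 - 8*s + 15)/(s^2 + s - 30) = (s - 3)/(s + 6)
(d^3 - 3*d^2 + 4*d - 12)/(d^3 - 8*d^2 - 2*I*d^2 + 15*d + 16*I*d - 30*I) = (d + 2*I)/(d - 5)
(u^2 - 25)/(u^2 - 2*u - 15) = (u + 5)/(u + 3)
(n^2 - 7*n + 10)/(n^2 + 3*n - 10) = (n - 5)/(n + 5)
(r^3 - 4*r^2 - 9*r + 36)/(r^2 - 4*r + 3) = (r^2 - r - 12)/(r - 1)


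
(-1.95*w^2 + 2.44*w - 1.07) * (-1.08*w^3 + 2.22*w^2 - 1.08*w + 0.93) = 2.106*w^5 - 6.9642*w^4 + 8.6784*w^3 - 6.8241*w^2 + 3.4248*w - 0.9951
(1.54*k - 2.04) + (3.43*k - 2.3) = 4.97*k - 4.34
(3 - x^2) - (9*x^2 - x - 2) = -10*x^2 + x + 5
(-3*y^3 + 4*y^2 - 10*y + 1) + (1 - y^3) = -4*y^3 + 4*y^2 - 10*y + 2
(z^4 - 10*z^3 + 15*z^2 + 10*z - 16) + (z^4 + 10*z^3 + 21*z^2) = 2*z^4 + 36*z^2 + 10*z - 16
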